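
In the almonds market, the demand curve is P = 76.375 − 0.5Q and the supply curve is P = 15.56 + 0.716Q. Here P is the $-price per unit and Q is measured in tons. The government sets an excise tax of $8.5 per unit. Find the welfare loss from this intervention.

Competitive equilibrium: 76.375 − 0.5Q = 15.56 + 0.716Q → Q* = 50.0123, P* = 51.3688.
With the tax, the buyer price exceeds the seller price by 8.5: (76.375 − 0.5Q) − (15.56 + 0.716Q) = 8.5 → Q' = 43.0222.
ΔQ = 50.0123 − 43.0222 = 6.9901; the wedge equals the tax, 8.5.
Deadweight loss = ½ × 6.9901 × 8.5 = $29.71.

$29.71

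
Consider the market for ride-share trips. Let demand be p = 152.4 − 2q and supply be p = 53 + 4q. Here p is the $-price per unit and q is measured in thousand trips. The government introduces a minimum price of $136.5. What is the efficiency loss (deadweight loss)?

Competitive equilibrium: 152.4 − 2q = 53 + 4q → q* = 16.5667, p* = 119.2667.
At the floor p = 136.5, quantity demanded = (152.4 − 136.5)/2 = 7.95.
Sellers' marginal cost at q' = 7.95: 53 + 4·7.95 = 84.8.
Δq = 16.5667 − 7.95 = 8.6167; wedge = 136.5 − 84.8 = 51.7.
DWL = ½ × 8.6167 × 51.7 = $222.74 thousand.

$222.74 thousand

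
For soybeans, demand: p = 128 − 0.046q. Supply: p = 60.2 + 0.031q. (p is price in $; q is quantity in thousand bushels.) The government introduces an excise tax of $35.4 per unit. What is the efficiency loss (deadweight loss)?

Competitive equilibrium: 128 − 0.046q = 60.2 + 0.031q → q* = 880.5195, p* = 87.4961.
With the tax, the buyer price exceeds the seller price by 35.4: (128 − 0.046q) − (60.2 + 0.031q) = 35.4 → q' = 420.7792.
Δq = 880.5195 − 420.7792 = 459.7403; the wedge equals the tax, 35.4.
Deadweight loss = ½ × 459.7403 × 35.4 = $8137.40 thousand.

$8137.40 thousand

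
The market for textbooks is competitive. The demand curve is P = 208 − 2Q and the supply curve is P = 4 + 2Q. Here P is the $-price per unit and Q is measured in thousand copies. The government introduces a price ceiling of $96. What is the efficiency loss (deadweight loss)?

$50 thousand

Competitive equilibrium: 208 − 2Q = 4 + 2Q → Q* = 51, P* = 106.
At the ceiling P = 96, quantity supplied = (96 − 4)/2 = 46.
Willingness to pay at Q' = 46: 208 − 2·46 = 116.
ΔQ = 51 − 46 = 5; wedge = 116 − 96 = 20.
DWL = ½ × 5 × 20 = $50 thousand.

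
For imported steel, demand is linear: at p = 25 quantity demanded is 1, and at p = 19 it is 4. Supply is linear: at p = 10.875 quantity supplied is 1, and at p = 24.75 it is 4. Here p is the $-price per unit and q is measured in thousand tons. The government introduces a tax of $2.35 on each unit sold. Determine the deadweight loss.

Demand slope = (19 − 25)/(4 − 1) = −2, so p = 27 − 2q.
Supply slope = (24.75 − 10.875)/(4 − 1) = 4.625, so p = 6.25 + 4.625q.
Competitive equilibrium: 27 − 2q = 6.25 + 4.625q → q* = 3.1321, p* = 20.7358.
With the tax, the buyer price exceeds the seller price by 2.35: (27 − 2q) − (6.25 + 4.625q) = 2.35 → q' = 2.7774.
Δq = 3.1321 − 2.7774 = 0.3547; the wedge equals the tax, 2.35.
DWL = ½ × 0.3547 × 2.35 = $0.42 thousand.

$0.42 thousand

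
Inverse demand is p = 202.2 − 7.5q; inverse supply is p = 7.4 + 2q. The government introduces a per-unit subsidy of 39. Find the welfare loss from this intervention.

Competitive equilibrium: 202.2 − 7.5q = 7.4 + 2q → q* = 20.5053, p* = 48.4105.
The subsidy lowers effective supply by 39: p = 2q − 31.6.
New quantity: 202.2 − 7.5q = 2q − 31.6 → q' = 24.6105.
Overproduction Δq = 24.6105 − 20.5053 = 4.1052; wedge = subsidy = 39.
DWL = ½ × 4.1052 × 39 = 80.05.

80.05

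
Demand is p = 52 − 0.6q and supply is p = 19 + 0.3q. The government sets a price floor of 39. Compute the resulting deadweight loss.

101.25

Competitive equilibrium: 52 − 0.6q = 19 + 0.3q → q* = 36.6667, p* = 30.
At the floor p = 39, quantity demanded = (52 − 39)/0.6 = 21.6667.
Sellers' marginal cost at q' = 21.6667: 19 + 0.3·21.6667 = 25.5.
Δq = 36.6667 − 21.6667 = 15; wedge = 39 − 25.5 = 13.5.
DWL = ½ × 15 × 13.5 = 101.25.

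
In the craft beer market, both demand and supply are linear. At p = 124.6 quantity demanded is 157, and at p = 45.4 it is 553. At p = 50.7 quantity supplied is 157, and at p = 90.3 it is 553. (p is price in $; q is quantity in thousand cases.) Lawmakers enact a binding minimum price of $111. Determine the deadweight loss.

Demand slope = (45.4 − 124.6)/(553 − 157) = −0.2, so p = 156 − 0.2q.
Supply slope = (90.3 − 50.7)/(553 − 157) = 0.1, so p = 35 + 0.1q.
Competitive equilibrium: 156 − 0.2q = 35 + 0.1q → q* = 403.3333, p* = 75.3333.
At the floor p = 111, quantity demanded = (156 − 111)/0.2 = 225.
Sellers' marginal cost at q' = 225: 35 + 0.1·225 = 57.5.
Δq = 403.3333 − 225 = 178.3333; wedge = 111 − 57.5 = 53.5.
The triangle = ½ × 178.3333 × 53.5 = $4770.42 thousand.

$4770.42 thousand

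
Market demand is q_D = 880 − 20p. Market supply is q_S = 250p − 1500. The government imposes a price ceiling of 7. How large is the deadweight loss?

5557.87

In inverse form: demand p = 44 − 0.05q, supply p = 6 + 0.004q.
Competitive equilibrium: 44 − 0.05q = 6 + 0.004q → q* = 703.7037, p* = 8.8148.
At the ceiling p = 7, quantity supplied = (7 − 6)/0.004 = 250.
Willingness to pay at q' = 250: 44 − 0.05·250 = 31.5.
Δq = 703.7037 − 250 = 453.7037; wedge = 31.5 − 7 = 24.5.
Deadweight loss = ½ × 453.7037 × 24.5 = 5557.87.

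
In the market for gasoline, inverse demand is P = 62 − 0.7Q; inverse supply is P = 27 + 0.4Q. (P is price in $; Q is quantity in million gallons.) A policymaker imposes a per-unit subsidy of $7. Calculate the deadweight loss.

Competitive equilibrium: 62 − 0.7Q = 27 + 0.4Q → Q* = 31.8182, P* = 39.7273.
The subsidy lowers effective supply by 7: P = 20 + 0.4Q.
New quantity: 62 − 0.7Q = 20 + 0.4Q → Q' = 38.1818.
Overproduction ΔQ = 38.1818 − 31.8182 = 6.3636; wedge = subsidy = 7.
DWL = ½ × 6.3636 × 7 = $22.27 million.

$22.27 million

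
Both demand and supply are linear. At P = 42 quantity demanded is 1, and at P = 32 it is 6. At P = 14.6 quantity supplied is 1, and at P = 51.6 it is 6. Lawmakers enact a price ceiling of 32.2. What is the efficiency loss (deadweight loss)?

1.35

Demand slope = (32 − 42)/(6 − 1) = −2, so P = 44 − 2Q.
Supply slope = (51.6 − 14.6)/(6 − 1) = 7.4, so P = 7.2 + 7.4Q.
Competitive equilibrium: 44 − 2Q = 7.2 + 7.4Q → Q* = 3.9149, P* = 36.1702.
At the ceiling P = 32.2, quantity supplied = (32.2 − 7.2)/7.4 = 3.3784.
Willingness to pay at Q' = 3.3784: 44 − 2·3.3784 = 37.2432.
ΔQ = 3.9149 − 3.3784 = 0.5365; wedge = 37.2432 − 32.2 = 5.0432.
The triangle = ½ × 0.5365 × 5.0432 = 1.35.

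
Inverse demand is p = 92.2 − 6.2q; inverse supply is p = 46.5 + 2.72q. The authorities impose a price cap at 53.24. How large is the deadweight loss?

31.21

Competitive equilibrium: 92.2 − 6.2q = 46.5 + 2.72q → q* = 5.1233, p* = 60.4354.
At the ceiling p = 53.24, quantity supplied = (53.24 − 46.5)/2.72 = 2.4779.
Willingness to pay at q' = 2.4779: 92.2 − 6.2·2.4779 = 76.837.
Δq = 5.1233 − 2.4779 = 2.6454; wedge = 76.837 − 53.24 = 23.597.
DWL = ½ × 2.6454 × 23.597 = 31.21.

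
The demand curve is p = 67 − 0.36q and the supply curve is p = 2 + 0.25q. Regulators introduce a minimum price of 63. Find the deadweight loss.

2778.55

Competitive equilibrium: 67 − 0.36q = 2 + 0.25q → q* = 106.5574, p* = 28.6393.
At the floor p = 63, quantity demanded = (67 − 63)/0.36 = 11.1111.
Sellers' marginal cost at q' = 11.1111: 2 + 0.25·11.1111 = 4.7778.
Δq = 106.5574 − 11.1111 = 95.4463; wedge = 63 − 4.7778 = 58.2222.
Welfare loss = ½ × 95.4463 × 58.2222 = 2778.55.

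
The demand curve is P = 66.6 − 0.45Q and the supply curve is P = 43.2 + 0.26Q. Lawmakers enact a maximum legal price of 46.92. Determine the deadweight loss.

123.48

Competitive equilibrium: 66.6 − 0.45Q = 43.2 + 0.26Q → Q* = 32.9577, P* = 51.769.
At the ceiling P = 46.92, quantity supplied = (46.92 − 43.2)/0.26 = 14.3077.
Willingness to pay at Q' = 14.3077: 66.6 − 0.45·14.3077 = 60.1615.
ΔQ = 32.9577 − 14.3077 = 18.65; wedge = 60.1615 − 46.92 = 13.2415.
Deadweight loss = ½ × 18.65 × 13.2415 = 123.48.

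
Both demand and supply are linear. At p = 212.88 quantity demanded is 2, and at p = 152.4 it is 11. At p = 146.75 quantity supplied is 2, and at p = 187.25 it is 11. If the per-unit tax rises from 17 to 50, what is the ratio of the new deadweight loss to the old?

Demand slope = (152.4 − 212.88)/(11 − 2) = −6.72, so p = 226.32 − 6.72q.
Supply slope = (187.25 − 146.75)/(11 − 2) = 4.5, so p = 137.75 + 4.5q.
Competitive equilibrium: 226.32 − 6.72q = 137.75 + 4.5q → q* = 7.8939, p* = 173.2727.
For a per-unit tax t: Δq = t/11.22, so DWL = ½·t·(t/11.22) = t²/22.44.
At t = 17: DWL = 12.879. At t = 50: DWL = 111.408.
Ratio = (50/17)² = 8.651.

8.651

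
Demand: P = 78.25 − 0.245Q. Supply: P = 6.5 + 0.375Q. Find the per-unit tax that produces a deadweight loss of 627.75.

27.9

Competitive equilibrium: 78.25 − 0.245Q = 6.5 + 0.375Q → Q* = 115.7258, P* = 49.8972.
A tax t gives ΔQ = t/0.62 and wedge t, so DWL = t²/1.24.
t²/1.24 = 627.75 → t² = 778.41 → t = 27.9.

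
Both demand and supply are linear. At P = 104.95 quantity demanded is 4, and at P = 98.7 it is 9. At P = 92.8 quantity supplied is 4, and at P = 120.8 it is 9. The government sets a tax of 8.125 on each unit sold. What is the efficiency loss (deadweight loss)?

Demand slope = (98.7 − 104.95)/(9 − 4) = −1.25, so P = 109.95 − 1.25Q.
Supply slope = (120.8 − 92.8)/(9 − 4) = 5.6, so P = 70.4 + 5.6Q.
Competitive equilibrium: 109.95 − 1.25Q = 70.4 + 5.6Q → Q* = 5.7737, P* = 102.7328.
With the tax, the buyer price exceeds the seller price by 8.125: (109.95 − 1.25Q) − (70.4 + 5.6Q) = 8.125 → Q' = 4.5876.
ΔQ = 5.7737 − 4.5876 = 1.1861; the wedge equals the tax, 8.125.
Welfare loss = ½ × 1.1861 × 8.125 = 4.82.

4.82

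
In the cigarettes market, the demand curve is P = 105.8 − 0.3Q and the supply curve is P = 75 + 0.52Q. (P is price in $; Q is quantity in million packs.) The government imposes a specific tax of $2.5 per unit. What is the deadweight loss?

Competitive equilibrium: 105.8 − 0.3Q = 75 + 0.52Q → Q* = 37.561, P* = 94.5317.
With the tax, the buyer price exceeds the seller price by 2.5: (105.8 − 0.3Q) − (75 + 0.52Q) = 2.5 → Q' = 34.5122.
ΔQ = 37.561 − 34.5122 = 3.0488; the wedge equals the tax, 2.5.
Deadweight loss = ½ × 3.0488 × 2.5 = $3.81 million.

$3.81 million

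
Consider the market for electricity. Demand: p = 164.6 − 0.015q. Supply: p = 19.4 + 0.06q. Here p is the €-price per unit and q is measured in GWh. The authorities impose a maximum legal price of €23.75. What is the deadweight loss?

Competitive equilibrium: 164.6 − 0.015q = 19.4 + 0.06q → q* = 1936, p* = 135.56.
At the ceiling p = 23.75, quantity supplied = (23.75 − 19.4)/0.06 = 72.5.
Willingness to pay at q' = 72.5: 164.6 − 0.015·72.5 = 163.5125.
Δq = 1936 − 72.5 = 1863.5; wedge = 163.5125 − 23.75 = 139.7625.
DWL = ½ × 1863.5 × 139.7625 = €130223.71.

€130223.71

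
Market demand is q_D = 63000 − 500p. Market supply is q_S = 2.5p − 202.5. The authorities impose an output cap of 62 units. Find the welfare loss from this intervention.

501.30

In inverse form: demand p = 126 − 0.002q, supply p = 81 + 0.4q.
Competitive equilibrium: 126 − 0.002q = 81 + 0.4q → q* = 111.9403, p* = 125.7761.
At q = 62: demand price = 126 − 0.002·62 = 125.876; supply price = 81 + 0.4·62 = 105.8.
Δq = 111.9403 − 62 = 49.9403; wedge = 125.876 − 105.8 = 20.076.
Welfare loss = ½ × 49.9403 × 20.076 = 501.30.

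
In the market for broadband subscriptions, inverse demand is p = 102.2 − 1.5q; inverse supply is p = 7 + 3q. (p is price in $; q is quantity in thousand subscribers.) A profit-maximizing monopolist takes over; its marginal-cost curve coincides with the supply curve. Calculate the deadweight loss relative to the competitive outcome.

Competitive equilibrium: 102.2 − 1.5q = 7 + 3q → q* = 21.1556, p* = 70.4667.
Marginal revenue: MR = 102.2 − 3q. Set MR = MC: 102.2 − 3q = 7 + 3q → q_m = 15.8667.
Price p_m = 102.2 − 1.5·15.8667 = 78.4; MC(q_m) = 7 + 3·15.8667 = 54.6001.
Competitive q* = 21.1556, so Δq = 5.2889; wedge = 78.4 − 54.6001 = 23.7999.
DWL = ½ × 5.2889 × 23.7999 = $62.94 thousand.

$62.94 thousand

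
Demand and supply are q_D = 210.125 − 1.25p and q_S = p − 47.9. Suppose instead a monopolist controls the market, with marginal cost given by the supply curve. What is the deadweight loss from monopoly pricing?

In inverse form: demand p = 168.1 − 0.8q, supply p = 47.9 + q.
Competitive equilibrium: 168.1 − 0.8q = 47.9 + q → q* = 66.7778, p* = 114.6778.
Marginal revenue: MR = 168.1 − 1.6q. Set MR = MC: 168.1 − 1.6q = 47.9 + q → q_m = 46.2308.
Price p_m = 168.1 − 0.8·46.2308 = 131.1154; MC(q_m) = 47.9 + 1·46.2308 = 94.1308.
Competitive q* = 66.7778, so Δq = 20.547; wedge = 131.1154 − 94.1308 = 36.9846.
DWL = ½ × 20.547 × 36.9846 = 379.96.

379.96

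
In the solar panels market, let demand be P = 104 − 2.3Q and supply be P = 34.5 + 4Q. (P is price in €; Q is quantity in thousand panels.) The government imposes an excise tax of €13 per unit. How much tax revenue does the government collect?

€116.59 thousand

Competitive equilibrium: 104 − 2.3Q = 34.5 + 4Q → Q* = 11.0317, P* = 78.627.
With the tax, the buyer price exceeds the seller price by 13: (104 − 2.3Q) − (34.5 + 4Q) = 13 → Q' = 8.9683.
Tax revenue = 13 × 8.9683 = €116.59 thousand.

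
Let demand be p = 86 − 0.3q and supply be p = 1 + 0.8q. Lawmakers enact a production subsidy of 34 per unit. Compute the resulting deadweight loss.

525.45

Competitive equilibrium: 86 − 0.3q = 1 + 0.8q → q* = 77.2727, p* = 62.8182.
The subsidy lowers effective supply by 34: p = 0.8q − 33.
New quantity: 86 − 0.3q = 0.8q − 33 → q' = 108.1818.
Overproduction Δq = 108.1818 − 77.2727 = 30.9091; wedge = subsidy = 34.
Deadweight loss = ½ × 30.9091 × 34 = 525.45.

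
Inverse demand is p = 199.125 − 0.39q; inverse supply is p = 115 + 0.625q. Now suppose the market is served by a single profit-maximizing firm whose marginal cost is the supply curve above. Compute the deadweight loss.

Competitive equilibrium: 199.125 − 0.39q = 115 + 0.625q → q* = 82.8818, p* = 166.8011.
Marginal revenue: MR = 199.125 − 0.78q. Set MR = MC: 199.125 − 0.78q = 115 + 0.625q → q_m = 59.8754.
Price p_m = 199.125 − 0.39·59.8754 = 175.7736; MC(q_m) = 115 + 0.625·59.8754 = 152.4221.
Competitive q* = 82.8818, so Δq = 23.0064; wedge = 175.7736 − 152.4221 = 23.3515.
Welfare loss = ½ × 23.0064 × 23.3515 = 268.62.

268.62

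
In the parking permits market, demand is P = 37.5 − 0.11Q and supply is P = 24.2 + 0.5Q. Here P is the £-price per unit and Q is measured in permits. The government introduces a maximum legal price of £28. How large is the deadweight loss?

£61.53

Competitive equilibrium: 37.5 − 0.11Q = 24.2 + 0.5Q → Q* = 21.8033, P* = 35.1016.
At the ceiling P = 28, quantity supplied = (28 − 24.2)/0.5 = 7.6.
Willingness to pay at Q' = 7.6: 37.5 − 0.11·7.6 = 36.664.
ΔQ = 21.8033 − 7.6 = 14.2033; wedge = 36.664 − 28 = 8.664.
Welfare loss = ½ × 14.2033 × 8.664 = £61.53.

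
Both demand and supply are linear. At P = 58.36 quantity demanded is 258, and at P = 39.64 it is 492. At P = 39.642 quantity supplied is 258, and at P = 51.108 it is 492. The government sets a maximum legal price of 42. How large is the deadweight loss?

606.61

Demand slope = (39.64 − 58.36)/(492 − 258) = −0.08, so P = 79 − 0.08Q.
Supply slope = (51.108 − 39.642)/(492 − 258) = 0.049, so P = 27 + 0.049Q.
Competitive equilibrium: 79 − 0.08Q = 27 + 0.049Q → Q* = 403.1008, P* = 46.7519.
At the ceiling P = 42, quantity supplied = (42 − 27)/0.049 = 306.1224.
Willingness to pay at Q' = 306.1224: 79 − 0.08·306.1224 = 54.5102.
ΔQ = 403.1008 − 306.1224 = 96.9784; wedge = 54.5102 − 42 = 12.5102.
Welfare loss = ½ × 96.9784 × 12.5102 = 606.61.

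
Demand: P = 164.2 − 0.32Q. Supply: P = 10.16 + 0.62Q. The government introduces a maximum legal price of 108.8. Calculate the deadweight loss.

10.72

Competitive equilibrium: 164.2 − 0.32Q = 10.16 + 0.62Q → Q* = 163.8723, P* = 111.7609.
At the ceiling P = 108.8, quantity supplied = (108.8 − 10.16)/0.62 = 159.0968.
Willingness to pay at Q' = 159.0968: 164.2 − 0.32·159.0968 = 113.289.
ΔQ = 163.8723 − 159.0968 = 4.7755; wedge = 113.289 − 108.8 = 4.489.
Welfare loss = ½ × 4.7755 × 4.489 = 10.72.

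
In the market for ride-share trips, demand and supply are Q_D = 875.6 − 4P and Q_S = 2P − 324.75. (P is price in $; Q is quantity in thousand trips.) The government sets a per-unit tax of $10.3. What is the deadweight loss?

In inverse form: demand P = 218.9 − 0.25Q, supply P = 162.375 + 0.5Q.
Competitive equilibrium: 218.9 − 0.25Q = 162.375 + 0.5Q → Q* = 75.3667, P* = 200.0583.
With the tax, the buyer price exceeds the seller price by 10.3: (218.9 − 0.25Q) − (162.375 + 0.5Q) = 10.3 → Q' = 61.6333.
ΔQ = 75.3667 − 61.6333 = 13.7334; the wedge equals the tax, 10.3.
Welfare loss = ½ × 13.7334 × 10.3 = $70.73 thousand.

$70.73 thousand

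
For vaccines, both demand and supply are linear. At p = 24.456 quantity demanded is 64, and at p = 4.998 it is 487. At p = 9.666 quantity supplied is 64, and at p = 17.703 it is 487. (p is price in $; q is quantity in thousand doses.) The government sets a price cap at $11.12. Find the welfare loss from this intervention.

Demand slope = (4.998 − 24.456)/(487 − 64) = −0.046, so p = 27.4 − 0.046q.
Supply slope = (17.703 − 9.666)/(487 − 64) = 0.019, so p = 8.45 + 0.019q.
Competitive equilibrium: 27.4 − 0.046q = 8.45 + 0.019q → q* = 291.5385, p* = 13.9892.
At the ceiling p = 11.12, quantity supplied = (11.12 − 8.45)/0.019 = 140.5263.
Willingness to pay at q' = 140.5263: 27.4 − 0.046·140.5263 = 20.9358.
Δq = 291.5385 − 140.5263 = 151.0122; wedge = 20.9358 − 11.12 = 9.8158.
Welfare loss = ½ × 151.0122 × 9.8158 = $741.15 thousand.

$741.15 thousand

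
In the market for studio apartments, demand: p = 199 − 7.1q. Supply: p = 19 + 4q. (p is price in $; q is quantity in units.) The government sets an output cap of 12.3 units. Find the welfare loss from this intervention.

Competitive equilibrium: 199 − 7.1q = 19 + 4q → q* = 16.2162, p* = 83.8649.
At q = 12.3: demand price = 199 − 7.1·12.3 = 111.67; supply price = 19 + 4·12.3 = 68.2.
Δq = 16.2162 − 12.3 = 3.9162; wedge = 111.67 − 68.2 = 43.47.
DWL = ½ × 3.9162 × 43.47 = $85.12.

$85.12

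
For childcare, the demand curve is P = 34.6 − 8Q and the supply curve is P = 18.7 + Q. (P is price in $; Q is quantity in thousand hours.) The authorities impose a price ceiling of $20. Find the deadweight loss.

$0.98 thousand

Competitive equilibrium: 34.6 − 8Q = 18.7 + Q → Q* = 1.7667, P* = 20.4667.
At the ceiling P = 20, quantity supplied = (20 − 18.7)/1 = 1.3.
Willingness to pay at Q' = 1.3: 34.6 − 8·1.3 = 24.2.
ΔQ = 1.7667 − 1.3 = 0.4667; wedge = 24.2 − 20 = 4.2.
Deadweight loss = ½ × 0.4667 × 4.2 = $0.98 thousand.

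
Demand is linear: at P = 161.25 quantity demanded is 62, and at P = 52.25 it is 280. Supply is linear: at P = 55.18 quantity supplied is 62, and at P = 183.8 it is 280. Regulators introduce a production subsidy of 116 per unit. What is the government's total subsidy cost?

Demand slope = (52.25 − 161.25)/(280 − 62) = −0.5, so P = 192.25 − 0.5Q.
Supply slope = (183.8 − 55.18)/(280 − 62) = 0.59, so P = 18.6 + 0.59Q.
Competitive equilibrium: 192.25 − 0.5Q = 18.6 + 0.59Q → Q* = 159.31193, P* = 112.59404.
The subsidy lowers effective supply by 116: P = 0.59Q − 97.4.
New quantity: 192.25 − 0.5Q = 0.59Q − 97.4 → Q' = 265.73394.
Total subsidy cost = 116 × 265.73394 = 30825.14.

30825.14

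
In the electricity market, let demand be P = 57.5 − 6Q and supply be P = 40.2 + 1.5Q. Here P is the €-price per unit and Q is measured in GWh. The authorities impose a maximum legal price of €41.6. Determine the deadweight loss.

€7.07

Competitive equilibrium: 57.5 − 6Q = 40.2 + 1.5Q → Q* = 2.3067, P* = 43.66.
At the ceiling P = 41.6, quantity supplied = (41.6 − 40.2)/1.5 = 0.9333.
Willingness to pay at Q' = 0.9333: 57.5 − 6·0.9333 = 51.9002.
ΔQ = 2.3067 − 0.9333 = 1.3734; wedge = 51.9002 − 41.6 = 10.3002.
Deadweight loss = ½ × 1.3734 × 10.3002 = €7.07.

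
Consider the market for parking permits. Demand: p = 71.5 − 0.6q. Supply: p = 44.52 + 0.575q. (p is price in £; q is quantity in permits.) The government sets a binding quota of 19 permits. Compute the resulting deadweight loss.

Competitive equilibrium: 71.5 − 0.6q = 44.52 + 0.575q → q* = 22.9617, p* = 57.723.
At q = 19: demand price = 71.5 − 0.6·19 = 60.1; supply price = 44.52 + 0.575·19 = 55.445.
Δq = 22.9617 − 19 = 3.9617; wedge = 60.1 − 55.445 = 4.655.
Deadweight loss = ½ × 3.9617 × 4.655 = £9.22.

£9.22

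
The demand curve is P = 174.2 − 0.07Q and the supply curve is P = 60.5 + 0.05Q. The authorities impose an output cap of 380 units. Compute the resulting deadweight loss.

19323.375

Competitive equilibrium: 174.2 − 0.07Q = 60.5 + 0.05Q → Q* = 947.5, P* = 107.875.
At Q = 380: demand price = 174.2 − 0.07·380 = 147.6; supply price = 60.5 + 0.05·380 = 79.5.
ΔQ = 947.5 − 380 = 567.5; wedge = 147.6 − 79.5 = 68.1.
DWL = ½ × 567.5 × 68.1 = 19323.375.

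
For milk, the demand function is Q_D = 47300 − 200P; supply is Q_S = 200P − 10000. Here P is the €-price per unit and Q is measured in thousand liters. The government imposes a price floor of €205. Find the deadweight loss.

In inverse form: demand P = 236.5 − 0.005Q, supply P = 50 + 0.005Q.
Competitive equilibrium: 236.5 − 0.005Q = 50 + 0.005Q → Q* = 18650, P* = 143.25.
At the floor P = 205, quantity demanded = (236.5 − 205)/0.005 = 6300.
Sellers' marginal cost at Q' = 6300: 50 + 0.005·6300 = 81.5.
ΔQ = 18650 − 6300 = 12350; wedge = 205 − 81.5 = 123.5.
Deadweight loss = ½ × 12350 × 123.5 = €762612.50 thousand.

€762612.50 thousand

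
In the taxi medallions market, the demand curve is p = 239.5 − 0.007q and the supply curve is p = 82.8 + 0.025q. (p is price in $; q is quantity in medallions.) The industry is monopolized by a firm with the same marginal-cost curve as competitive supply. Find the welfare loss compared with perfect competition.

$12360.18

Competitive equilibrium: 239.5 − 0.007q = 82.8 + 0.025q → q* = 4896.875, p* = 205.22188.
Marginal revenue: MR = 239.5 − 0.014q. Set MR = MC: 239.5 − 0.014q = 82.8 + 0.025q → q_m = 4017.94872.
Price p_m = 239.5 − 0.007·4017.94872 = 211.37436; MC(q_m) = 82.8 + 0.025·4017.94872 = 183.24872.
Competitive q* = 4896.875, so Δq = 878.92628; wedge = 211.37436 − 183.24872 = 28.12564.
The triangle = ½ × 878.92628 × 28.12564 = $12360.18.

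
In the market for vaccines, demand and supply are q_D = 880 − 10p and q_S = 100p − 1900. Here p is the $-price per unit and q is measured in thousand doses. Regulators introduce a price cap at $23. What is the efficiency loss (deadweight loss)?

In inverse form: demand p = 88 − 0.1q, supply p = 19 + 0.01q.
Competitive equilibrium: 88 − 0.1q = 19 + 0.01q → q* = 627.2727, p* = 25.2727.
At the ceiling p = 23, quantity supplied = (23 − 19)/0.01 = 400.
Willingness to pay at q' = 400: 88 − 0.1·400 = 48.
Δq = 627.2727 − 400 = 227.2727; wedge = 48 − 23 = 25.
DWL = ½ × 227.2727 × 25 = $2840.91 thousand.

$2840.91 thousand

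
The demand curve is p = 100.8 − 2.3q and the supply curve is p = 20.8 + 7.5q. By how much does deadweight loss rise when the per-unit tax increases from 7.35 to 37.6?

69.37

Competitive equilibrium: 100.8 − 2.3q = 20.8 + 7.5q → q* = 8.1633, p* = 82.0245.
For a per-unit tax t: Δq = t/9.8, so DWL = ½·t·(t/9.8) = t²/19.6.
At t = 7.35: DWL = 2.7563. At t = 37.6: DWL = 72.1306.
Increase = 72.1306 − 2.7563 = 69.37.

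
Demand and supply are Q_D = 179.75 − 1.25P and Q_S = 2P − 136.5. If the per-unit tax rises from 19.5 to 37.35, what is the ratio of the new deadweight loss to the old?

3.669

In inverse form: demand P = 143.8 − 0.8Q, supply P = 68.25 + 0.5Q.
Competitive equilibrium: 143.8 − 0.8Q = 68.25 + 0.5Q → Q* = 58.1154, P* = 97.3077.
For a per-unit tax t: ΔQ = t/1.3, so DWL = ½·t·(t/1.3) = t²/2.6.
At t = 19.5: DWL = 146.25. At t = 37.35: DWL = 536.547.
Ratio = (37.35/19.5)² = 3.669.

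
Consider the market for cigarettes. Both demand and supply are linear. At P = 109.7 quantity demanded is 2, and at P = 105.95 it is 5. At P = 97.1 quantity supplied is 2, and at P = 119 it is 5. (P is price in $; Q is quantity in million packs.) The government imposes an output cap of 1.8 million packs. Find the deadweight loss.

$11.98 million

Demand slope = (105.95 − 109.7)/(5 − 2) = −1.25, so P = 112.2 − 1.25Q.
Supply slope = (119 − 97.1)/(5 − 2) = 7.3, so P = 82.5 + 7.3Q.
Competitive equilibrium: 112.2 − 1.25Q = 82.5 + 7.3Q → Q* = 3.4737, P* = 107.8579.
At Q = 1.8: demand price = 112.2 − 1.25·1.8 = 109.95; supply price = 82.5 + 7.3·1.8 = 95.64.
ΔQ = 3.4737 − 1.8 = 1.6737; wedge = 109.95 − 95.64 = 14.31.
DWL = ½ × 1.6737 × 14.31 = $11.98 million.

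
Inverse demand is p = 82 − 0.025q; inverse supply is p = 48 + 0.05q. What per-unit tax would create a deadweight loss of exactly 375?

7.5

Competitive equilibrium: 82 − 0.025q = 48 + 0.05q → q* = 453.3333, p* = 70.6667.
A tax t gives Δq = t/0.075 and wedge t, so DWL = t²/0.15.
t²/0.15 = 375 → t² = 56.25 → t = 7.5.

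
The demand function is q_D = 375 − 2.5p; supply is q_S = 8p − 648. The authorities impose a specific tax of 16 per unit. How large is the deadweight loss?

In inverse form: demand p = 150 − 0.4q, supply p = 81 + 0.125q.
Competitive equilibrium: 150 − 0.4q = 81 + 0.125q → q* = 131.4286, p* = 97.4286.
With the tax, the buyer price exceeds the seller price by 16: (150 − 0.4q) − (81 + 0.125q) = 16 → q' = 100.9524.
Δq = 131.4286 − 100.9524 = 30.4762; the wedge equals the tax, 16.
Welfare loss = ½ × 30.4762 × 16 = 243.81.

243.81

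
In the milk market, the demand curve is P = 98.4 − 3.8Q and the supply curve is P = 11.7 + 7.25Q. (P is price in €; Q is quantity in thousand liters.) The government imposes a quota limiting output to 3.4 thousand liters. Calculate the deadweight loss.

€109.22 thousand

Competitive equilibrium: 98.4 − 3.8Q = 11.7 + 7.25Q → Q* = 7.8462, P* = 68.5846.
At Q = 3.4: demand price = 98.4 − 3.8·3.4 = 85.48; supply price = 11.7 + 7.25·3.4 = 36.35.
ΔQ = 7.8462 − 3.4 = 4.4462; wedge = 85.48 − 36.35 = 49.13.
DWL = ½ × 4.4462 × 49.13 = €109.22 thousand.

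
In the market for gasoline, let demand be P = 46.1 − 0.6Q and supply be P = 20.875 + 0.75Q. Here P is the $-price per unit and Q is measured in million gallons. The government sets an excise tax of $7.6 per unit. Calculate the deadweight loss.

$21.39 million

Competitive equilibrium: 46.1 − 0.6Q = 20.875 + 0.75Q → Q* = 18.6852, P* = 34.8889.
With the tax, the buyer price exceeds the seller price by 7.6: (46.1 − 0.6Q) − (20.875 + 0.75Q) = 7.6 → Q' = 13.0556.
ΔQ = 18.6852 − 13.0556 = 5.6296; the wedge equals the tax, 7.6.
DWL = ½ × 5.6296 × 7.6 = $21.39 million.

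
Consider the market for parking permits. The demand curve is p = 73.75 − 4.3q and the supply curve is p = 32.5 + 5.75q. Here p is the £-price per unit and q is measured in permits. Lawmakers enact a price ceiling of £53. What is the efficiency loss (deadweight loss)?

£1.46

Competitive equilibrium: 73.75 − 4.3q = 32.5 + 5.75q → q* = 4.1045, p* = 56.1007.
At the ceiling p = 53, quantity supplied = (53 − 32.5)/5.75 = 3.5652.
Willingness to pay at q' = 3.5652: 73.75 − 4.3·3.5652 = 58.4196.
Δq = 4.1045 − 3.5652 = 0.5393; wedge = 58.4196 − 53 = 5.4196.
DWL = ½ × 0.5393 × 5.4196 = £1.46.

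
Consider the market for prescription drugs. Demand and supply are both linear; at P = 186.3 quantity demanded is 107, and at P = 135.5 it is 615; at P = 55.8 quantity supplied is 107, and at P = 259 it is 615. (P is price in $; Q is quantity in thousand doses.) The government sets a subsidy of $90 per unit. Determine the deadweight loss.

$8100 thousand

Demand slope = (135.5 − 186.3)/(615 − 107) = −0.1, so P = 197 − 0.1Q.
Supply slope = (259 − 55.8)/(615 − 107) = 0.4, so P = 13 + 0.4Q.
Competitive equilibrium: 197 − 0.1Q = 13 + 0.4Q → Q* = 368, P* = 160.2.
The subsidy lowers effective supply by 90: P = 0.4Q − 77.
New quantity: 197 − 0.1Q = 0.4Q − 77 → Q' = 548.
Overproduction ΔQ = 548 − 368 = 180; wedge = subsidy = 90.
DWL = ½ × 180 × 90 = $8100 thousand.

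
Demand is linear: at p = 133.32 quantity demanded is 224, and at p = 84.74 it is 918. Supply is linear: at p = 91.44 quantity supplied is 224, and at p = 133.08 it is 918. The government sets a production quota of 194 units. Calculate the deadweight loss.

8060.80

Demand slope = (84.74 − 133.32)/(918 − 224) = −0.07, so p = 149 − 0.07q.
Supply slope = (133.08 − 91.44)/(918 − 224) = 0.06, so p = 78 + 0.06q.
Competitive equilibrium: 149 − 0.07q = 78 + 0.06q → q* = 546.1538, p* = 110.7692.
At q = 194: demand price = 149 − 0.07·194 = 135.42; supply price = 78 + 0.06·194 = 89.64.
Δq = 546.1538 − 194 = 352.1538; wedge = 135.42 − 89.64 = 45.78.
Deadweight loss = ½ × 352.1538 × 45.78 = 8060.80.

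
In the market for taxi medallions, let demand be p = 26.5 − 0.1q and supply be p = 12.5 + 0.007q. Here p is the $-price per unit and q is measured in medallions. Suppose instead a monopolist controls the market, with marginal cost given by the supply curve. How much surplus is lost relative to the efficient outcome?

Competitive equilibrium: 26.5 − 0.1q = 12.5 + 0.007q → q* = 130.8411, p* = 13.4159.
Marginal revenue: MR = 26.5 − 0.2q. Set MR = MC: 26.5 − 0.2q = 12.5 + 0.007q → q_m = 67.6329.
Price p_m = 26.5 − 0.1·67.6329 = 19.7367; MC(q_m) = 12.5 + 0.007·67.6329 = 12.9734.
Competitive q* = 130.8411, so Δq = 63.2082; wedge = 19.7367 − 12.9734 = 6.7633.
Welfare loss = ½ × 63.2082 × 6.7633 = $213.75.

$213.75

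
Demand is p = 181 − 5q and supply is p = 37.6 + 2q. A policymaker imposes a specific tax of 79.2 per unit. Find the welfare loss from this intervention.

448.05

Competitive equilibrium: 181 − 5q = 37.6 + 2q → q* = 20.4857, p* = 78.5714.
With the tax, the buyer price exceeds the seller price by 79.2: (181 − 5q) − (37.6 + 2q) = 79.2 → q' = 9.1714.
Δq = 20.4857 − 9.1714 = 11.3143; the wedge equals the tax, 79.2.
The triangle = ½ × 11.3143 × 79.2 = 448.05.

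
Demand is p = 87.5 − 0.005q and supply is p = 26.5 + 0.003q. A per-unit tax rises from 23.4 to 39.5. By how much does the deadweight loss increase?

63293.125

Competitive equilibrium: 87.5 − 0.005q = 26.5 + 0.003q → q* = 7625, p* = 49.375.
For a per-unit tax t: Δq = t/0.008, so DWL = ½·t·(t/0.008) = t²/0.016.
At t = 23.4: DWL = 34222.5. At t = 39.5: DWL = 97515.625.
Increase = 97515.625 − 34222.5 = 63293.125.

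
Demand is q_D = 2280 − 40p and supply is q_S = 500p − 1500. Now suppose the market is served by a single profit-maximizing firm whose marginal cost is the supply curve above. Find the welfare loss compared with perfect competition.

12481.51

In inverse form: demand p = 57 − 0.025q, supply p = 3 + 0.002q.
Competitive equilibrium: 57 − 0.025q = 3 + 0.002q → q* = 2000, p* = 7.
Marginal revenue: MR = 57 − 0.05q. Set MR = MC: 57 − 0.05q = 3 + 0.002q → q_m = 1038.46154.
Price p_m = 57 − 0.025·1038.46154 = 31.03846; MC(q_m) = 3 + 0.002·1038.46154 = 5.07692.
Competitive q* = 2000, so Δq = 961.53846; wedge = 31.03846 − 5.07692 = 25.96154.
Deadweight loss = ½ × 961.53846 × 25.96154 = 12481.51.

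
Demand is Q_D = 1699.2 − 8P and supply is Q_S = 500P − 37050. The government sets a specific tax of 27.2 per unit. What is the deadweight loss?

In inverse form: demand P = 212.4 − 0.125Q, supply P = 74.1 + 0.002Q.
Competitive equilibrium: 212.4 − 0.125Q = 74.1 + 0.002Q → Q* = 1088.9764, P* = 76.278.
With the tax, the buyer price exceeds the seller price by 27.2: (212.4 − 0.125Q) − (74.1 + 0.002Q) = 27.2 → Q' = 874.8031.
ΔQ = 1088.9764 − 874.8031 = 214.1733; the wedge equals the tax, 27.2.
DWL = ½ × 214.1733 × 27.2 = 2912.76.

2912.76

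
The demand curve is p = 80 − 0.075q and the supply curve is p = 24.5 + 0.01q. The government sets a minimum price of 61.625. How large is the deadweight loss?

Competitive equilibrium: 80 − 0.075q = 24.5 + 0.01q → q* = 652.9412, p* = 31.0294.
At the floor p = 61.625, quantity demanded = (80 − 61.625)/0.075 = 245.
Sellers' marginal cost at q' = 245: 24.5 + 0.01·245 = 26.95.
Δq = 652.9412 − 245 = 407.9412; wedge = 61.625 − 26.95 = 34.675.
The triangle = ½ × 407.9412 × 34.675 = 7072.68.

7072.68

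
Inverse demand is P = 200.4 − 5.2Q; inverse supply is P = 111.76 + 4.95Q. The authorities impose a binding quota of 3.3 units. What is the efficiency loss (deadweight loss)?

Competitive equilibrium: 200.4 − 5.2Q = 111.76 + 4.95Q → Q* = 8.733, P* = 154.9884.
At Q = 3.3: demand price = 200.4 − 5.2·3.3 = 183.24; supply price = 111.76 + 4.95·3.3 = 128.095.
ΔQ = 8.733 − 3.3 = 5.433; wedge = 183.24 − 128.095 = 55.145.
DWL = ½ × 5.433 × 55.145 = 149.80.

149.80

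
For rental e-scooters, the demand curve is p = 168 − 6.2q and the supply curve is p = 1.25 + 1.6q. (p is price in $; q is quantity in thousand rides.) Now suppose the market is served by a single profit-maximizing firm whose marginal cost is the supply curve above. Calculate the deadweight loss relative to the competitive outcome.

$349.57 thousand

Competitive equilibrium: 168 − 6.2q = 1.25 + 1.6q → q* = 21.3782, p* = 35.4551.
Marginal revenue: MR = 168 − 12.4q. Set MR = MC: 168 − 12.4q = 1.25 + 1.6q → q_m = 11.9107.
Price p_m = 168 − 6.2·11.9107 = 94.1537; MC(q_m) = 1.25 + 1.6·11.9107 = 20.3071.
Competitive q* = 21.3782, so Δq = 9.4675; wedge = 94.1537 − 20.3071 = 73.8466.
Deadweight loss = ½ × 9.4675 × 73.8466 = $349.57 thousand.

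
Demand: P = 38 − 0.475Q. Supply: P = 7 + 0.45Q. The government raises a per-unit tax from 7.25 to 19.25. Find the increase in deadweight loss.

Competitive equilibrium: 38 − 0.475Q = 7 + 0.45Q → Q* = 33.5135, P* = 22.0811.
For a per-unit tax t: ΔQ = t/0.925, so DWL = ½·t·(t/0.925) = t²/1.85.
At t = 7.25: DWL = 28.412. At t = 19.25: DWL = 200.304.
Increase = 200.304 − 28.412 = 171.89.

171.89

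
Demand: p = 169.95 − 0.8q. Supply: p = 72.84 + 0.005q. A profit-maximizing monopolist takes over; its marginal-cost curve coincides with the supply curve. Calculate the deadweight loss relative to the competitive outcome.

Competitive equilibrium: 169.95 − 0.8q = 72.84 + 0.005q → q* = 120.6335, p* = 73.4432.
Marginal revenue: MR = 169.95 − 1.6q. Set MR = MC: 169.95 − 1.6q = 72.84 + 0.005q → q_m = 60.5047.
Price p_m = 169.95 − 0.8·60.5047 = 121.5462; MC(q_m) = 72.84 + 0.005·60.5047 = 73.1425.
Competitive q* = 120.6335, so Δq = 60.1288; wedge = 121.5462 − 73.1425 = 48.4037.
Welfare loss = ½ × 60.1288 × 48.4037 = 1455.23.

1455.23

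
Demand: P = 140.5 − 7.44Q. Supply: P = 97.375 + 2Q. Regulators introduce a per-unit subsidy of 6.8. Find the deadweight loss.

2.45

Competitive equilibrium: 140.5 − 7.44Q = 97.375 + 2Q → Q* = 4.5683, P* = 106.5117.
The subsidy lowers effective supply by 6.8: P = 90.575 + 2Q.
New quantity: 140.5 − 7.44Q = 90.575 + 2Q → Q' = 5.2887.
Overproduction ΔQ = 5.2887 − 4.5683 = 0.7204; wedge = subsidy = 6.8.
The triangle = ½ × 0.7204 × 6.8 = 2.45.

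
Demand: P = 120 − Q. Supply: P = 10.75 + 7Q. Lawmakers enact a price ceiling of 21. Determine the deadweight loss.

594.58

Competitive equilibrium: 120 − Q = 10.75 + 7Q → Q* = 13.6563, P* = 106.3438.
At the ceiling P = 21, quantity supplied = (21 − 10.75)/7 = 1.4643.
Willingness to pay at Q' = 1.4643: 120 − 1·1.4643 = 118.5357.
ΔQ = 13.6563 − 1.4643 = 12.192; wedge = 118.5357 − 21 = 97.5357.
Welfare loss = ½ × 12.192 × 97.5357 = 594.58.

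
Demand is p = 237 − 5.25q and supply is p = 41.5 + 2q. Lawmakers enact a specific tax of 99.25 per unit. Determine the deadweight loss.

Competitive equilibrium: 237 − 5.25q = 41.5 + 2q → q* = 26.9655, p* = 95.431.
With the tax, the buyer price exceeds the seller price by 99.25: (237 − 5.25q) − (41.5 + 2q) = 99.25 → q' = 13.2759.
Δq = 26.9655 − 13.2759 = 13.6896; the wedge equals the tax, 99.25.
Deadweight loss = ½ × 13.6896 × 99.25 = 679.35.

679.35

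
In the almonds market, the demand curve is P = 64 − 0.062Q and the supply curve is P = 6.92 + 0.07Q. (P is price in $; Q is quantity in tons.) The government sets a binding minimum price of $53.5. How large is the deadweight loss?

$4567.56

Competitive equilibrium: 64 − 0.062Q = 6.92 + 0.07Q → Q* = 432.42424, P* = 37.1897.
At the floor P = 53.5, quantity demanded = (64 − 53.5)/0.062 = 169.35484.
Sellers' marginal cost at Q' = 169.35484: 6.92 + 0.07·169.35484 = 18.77484.
ΔQ = 432.42424 − 169.35484 = 263.0694; wedge = 53.5 − 18.77484 = 34.72516.
Deadweight loss = ½ × 263.0694 × 34.72516 = $4567.56.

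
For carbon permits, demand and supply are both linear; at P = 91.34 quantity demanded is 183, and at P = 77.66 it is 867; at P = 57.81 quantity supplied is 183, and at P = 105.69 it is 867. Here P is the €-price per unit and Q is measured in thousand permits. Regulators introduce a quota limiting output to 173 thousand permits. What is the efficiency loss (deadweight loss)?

Demand slope = (77.66 − 91.34)/(867 − 183) = −0.02, so P = 95 − 0.02Q.
Supply slope = (105.69 − 57.81)/(867 − 183) = 0.07, so P = 45 + 0.07Q.
Competitive equilibrium: 95 − 0.02Q = 45 + 0.07Q → Q* = 555.5556, P* = 83.8889.
At Q = 173: demand price = 95 − 0.02·173 = 91.54; supply price = 45 + 0.07·173 = 57.11.
ΔQ = 555.5556 − 173 = 382.5556; wedge = 91.54 − 57.11 = 34.43.
Welfare loss = ½ × 382.5556 × 34.43 = €6585.69 thousand.

€6585.69 thousand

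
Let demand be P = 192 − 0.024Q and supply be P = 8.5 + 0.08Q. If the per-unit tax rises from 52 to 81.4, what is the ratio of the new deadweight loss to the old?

Competitive equilibrium: 192 − 0.024Q = 8.5 + 0.08Q → Q* = 1764.4231, P* = 149.6538.
For a per-unit tax t: ΔQ = t/0.104, so DWL = ½·t·(t/0.104) = t²/0.208.
At t = 52: DWL = 13000. At t = 81.4: DWL = 31855.577.
Ratio = (81.4/52)² = 2.450.

2.450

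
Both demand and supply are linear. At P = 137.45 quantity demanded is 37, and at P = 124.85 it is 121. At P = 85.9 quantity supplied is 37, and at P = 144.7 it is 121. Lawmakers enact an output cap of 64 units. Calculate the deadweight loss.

481.15

Demand slope = (124.85 − 137.45)/(121 − 37) = −0.15, so P = 143 − 0.15Q.
Supply slope = (144.7 − 85.9)/(121 − 37) = 0.7, so P = 60 + 0.7Q.
Competitive equilibrium: 143 − 0.15Q = 60 + 0.7Q → Q* = 97.6471, P* = 128.3529.
At Q = 64: demand price = 143 − 0.15·64 = 133.4; supply price = 60 + 0.7·64 = 104.8.
ΔQ = 97.6471 − 64 = 33.6471; wedge = 133.4 − 104.8 = 28.6.
DWL = ½ × 33.6471 × 28.6 = 481.15.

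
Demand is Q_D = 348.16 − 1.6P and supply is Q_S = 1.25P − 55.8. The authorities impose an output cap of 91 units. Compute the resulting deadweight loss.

In inverse form: demand P = 217.6 − 0.625Q, supply P = 44.64 + 0.8Q.
Competitive equilibrium: 217.6 − 0.625Q = 44.64 + 0.8Q → Q* = 121.3754, P* = 141.7404.
At Q = 91: demand price = 217.6 − 0.625·91 = 160.725; supply price = 44.64 + 0.8·91 = 117.44.
ΔQ = 121.3754 − 91 = 30.3754; wedge = 160.725 − 117.44 = 43.285.
Deadweight loss = ½ × 30.3754 × 43.285 = 657.40.

657.40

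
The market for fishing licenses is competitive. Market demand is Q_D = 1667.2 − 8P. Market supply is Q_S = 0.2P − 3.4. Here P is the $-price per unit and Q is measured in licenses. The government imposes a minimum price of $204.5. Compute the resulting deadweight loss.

In inverse form: demand P = 208.4 − 0.125Q, supply P = 17 + 5Q.
Competitive equilibrium: 208.4 − 0.125Q = 17 + 5Q → Q* = 37.3463, P* = 203.7317.
At the floor P = 204.5, quantity demanded = (208.4 − 204.5)/0.125 = 31.2.
Sellers' marginal cost at Q' = 31.2: 17 + 5·31.2 = 173.
ΔQ = 37.3463 − 31.2 = 6.1463; wedge = 204.5 − 173 = 31.5.
Welfare loss = ½ × 6.1463 × 31.5 = $96.80.

$96.80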